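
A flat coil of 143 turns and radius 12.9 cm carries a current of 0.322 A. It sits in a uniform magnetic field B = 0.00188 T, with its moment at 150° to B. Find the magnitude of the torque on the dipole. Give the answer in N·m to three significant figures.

τ ≈ 0.00226 N·m

m = NIA = NIπa² = 143·(0.322)·π·(0.129)² = 2.407 A·m².
Torque on a magnetic dipole: τ = mB sinθ.
τ = (2.407)(0.00188)·sin150° = 0.002263 N·m.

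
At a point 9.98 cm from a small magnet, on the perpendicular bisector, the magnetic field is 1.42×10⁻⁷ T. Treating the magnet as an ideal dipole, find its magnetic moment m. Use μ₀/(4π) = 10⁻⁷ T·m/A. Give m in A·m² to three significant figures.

m ≈ 0.00141 A·m²

In the equatorial plane B = (μ₀/4π)·m/r³, so m = Br³·4π/(μ₀).
m = (1.42×10⁻⁷)·(0.0998)³ / (10⁻⁷) = 0.001411 A·m².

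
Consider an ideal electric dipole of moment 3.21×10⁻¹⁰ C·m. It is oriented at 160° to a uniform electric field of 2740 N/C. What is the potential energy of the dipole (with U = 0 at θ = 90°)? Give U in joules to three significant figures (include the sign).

U ≈ 8.26×10⁻⁷ J

U = −p·E = −pE cosθ.
U = −(3.21×10⁻¹⁰)(2740)·cos160° = 8.265×10⁻⁷ J.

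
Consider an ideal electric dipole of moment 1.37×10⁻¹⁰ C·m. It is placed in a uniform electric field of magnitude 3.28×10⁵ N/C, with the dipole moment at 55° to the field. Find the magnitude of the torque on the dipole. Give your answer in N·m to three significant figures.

Torque on an electric dipole: τ = pE sinθ.
τ = (1.37×10⁻¹⁰)(3.28×10⁵)·sin55° = 3.681×10⁻⁵ N·m.

τ ≈ 3.68×10⁻⁵ N·m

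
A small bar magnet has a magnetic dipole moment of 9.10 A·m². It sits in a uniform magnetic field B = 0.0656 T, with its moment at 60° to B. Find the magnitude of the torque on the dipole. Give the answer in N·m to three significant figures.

Torque on a magnetic dipole: τ = mB sinθ.
τ = (9.10)(0.0656)·sin60° = 0.5170 N·m.

τ ≈ 0.517 N·m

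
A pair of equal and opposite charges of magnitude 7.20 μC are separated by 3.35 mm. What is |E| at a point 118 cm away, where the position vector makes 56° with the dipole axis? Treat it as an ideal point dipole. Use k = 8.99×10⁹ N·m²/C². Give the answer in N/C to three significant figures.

Dipole moment p = qd = (7.20×10⁻⁶ C)(0.00335 m) = 2.412×10⁻⁸ C·m.
At angle θ the dipole field magnitude is E = (kp/r³)·√(1 + 3cos²θ).
kp/r³ = (8.99×10⁹)(2.412×10⁻⁸) / (1.18)³ = 132.0 N/C.
√(1 + 3cos²56°) = √(1 + 3·0.3127) = √1.9381 ≈ 1.3922.
E ≈ 132.0 × 1.392 = 183.7 N/C.

E ≈ 184 N/C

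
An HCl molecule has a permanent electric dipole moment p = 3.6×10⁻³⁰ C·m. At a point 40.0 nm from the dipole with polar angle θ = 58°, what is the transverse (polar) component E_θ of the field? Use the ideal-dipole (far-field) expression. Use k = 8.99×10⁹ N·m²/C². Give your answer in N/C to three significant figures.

E_θ ≈ 429 N/C

For a dipole, E_θ = (kp sinθ)/r³.
kp/r³ = (8.99×10⁹)(3.60×10⁻³⁰)/(4.00×10⁻⁸)³ = 505.7 N/C.
E_θ = 505.7·sin58° = 428.8 N/C.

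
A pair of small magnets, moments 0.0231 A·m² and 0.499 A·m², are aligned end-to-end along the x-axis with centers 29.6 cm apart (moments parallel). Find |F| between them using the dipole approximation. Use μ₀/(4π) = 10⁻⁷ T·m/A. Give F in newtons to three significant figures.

F ≈ 9.01×10⁻⁷ N

On-axis B of dipole 1: B = (μ₀/4π)·2m₁/r³. Force on dipole 2: F = m₂·dB/dr.
dB/dr = −(μ₀/4π)·6m₁/r⁴, so |F| = (μ₀/4π)·6m₁m₂/r⁴.
F = 6(10⁻⁷)(0.0231)(0.499)/(0.296)⁴ = 9.009×10⁻⁷ N.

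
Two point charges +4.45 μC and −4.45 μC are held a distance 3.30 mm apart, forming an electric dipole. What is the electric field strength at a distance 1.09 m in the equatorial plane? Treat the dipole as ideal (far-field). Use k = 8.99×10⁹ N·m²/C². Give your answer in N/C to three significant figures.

Dipole moment p = qd = (4.45×10⁻⁶ C)(0.00330 m) = 1.469×10⁻⁸ C·m.
On the perpendicular bisector E = kp/r³ (half the axial value at the same distance).
E = (8.99×10⁹)(1.469×10⁻⁸) / (1.09)³ = 102.0 N/C.

E ≈ 102 N/C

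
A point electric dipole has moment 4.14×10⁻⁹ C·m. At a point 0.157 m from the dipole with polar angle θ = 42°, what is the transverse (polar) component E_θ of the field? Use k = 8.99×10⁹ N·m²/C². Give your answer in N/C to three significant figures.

E_θ ≈ 6440 N/C

For a dipole, E_θ = (kp sinθ)/r³.
kp/r³ = (8.99×10⁹)(4.14×10⁻⁹)/(0.157)³ = 9617 N/C.
E_θ = 9617·sin42° = 6435 N/C.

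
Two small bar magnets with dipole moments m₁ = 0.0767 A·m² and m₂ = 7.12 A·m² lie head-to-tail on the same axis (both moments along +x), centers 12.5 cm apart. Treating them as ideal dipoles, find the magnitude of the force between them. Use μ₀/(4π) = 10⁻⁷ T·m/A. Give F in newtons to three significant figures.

On-axis B of dipole 1: B = (μ₀/4π)·2m₁/r³. Force on dipole 2: F = m₂·dB/dr.
dB/dr = −(μ₀/4π)·6m₁/r⁴, so |F| = (μ₀/4π)·6m₁m₂/r⁴.
F = 6(10⁻⁷)(0.0767)(7.12)/(0.125)⁴ = 0.001342 N.

F ≈ 0.00134 N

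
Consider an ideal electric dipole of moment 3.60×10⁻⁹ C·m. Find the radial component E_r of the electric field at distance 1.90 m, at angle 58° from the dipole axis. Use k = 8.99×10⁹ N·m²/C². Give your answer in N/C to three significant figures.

For a dipole, E_r = (2kp cosθ)/r³.
kp/r³ = (8.99×10⁹)(3.60×10⁻⁹)/(1.90)³ = 4.718 N/C.
E_r = 2·4.718·cos58° = 5.001 N/C.

E_r ≈ 5.00 N/C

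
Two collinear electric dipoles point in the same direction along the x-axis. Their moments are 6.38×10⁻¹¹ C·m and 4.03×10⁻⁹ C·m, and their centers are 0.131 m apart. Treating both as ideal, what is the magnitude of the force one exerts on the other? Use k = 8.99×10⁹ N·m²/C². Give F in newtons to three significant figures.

On-axis field of dipole 1 at distance r: E = 2kp₁/r³. Force on dipole 2 is F = p₂·dE/dr (gradient along axis).
dE/dr = −6kp₁/r⁴, so |F| = 6kp₁p₂/r⁴ (attractive for aligned moments).
F = 6(8.99×10⁹)(6.38×10⁻¹¹)(4.03×10⁻⁹)/(0.131)⁴ = 4.709×10⁻⁵ N.

F ≈ 4.71×10⁻⁵ N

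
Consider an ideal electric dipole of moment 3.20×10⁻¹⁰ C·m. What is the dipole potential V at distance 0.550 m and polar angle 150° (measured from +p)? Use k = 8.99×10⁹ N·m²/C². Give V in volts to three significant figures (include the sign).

V ≈ -8.24 V

The dipole potential is V = kp cosθ / r².
V = (8.99×10⁹)(3.20×10⁻¹⁰)·cos150° / (0.550)² = -8.236 V.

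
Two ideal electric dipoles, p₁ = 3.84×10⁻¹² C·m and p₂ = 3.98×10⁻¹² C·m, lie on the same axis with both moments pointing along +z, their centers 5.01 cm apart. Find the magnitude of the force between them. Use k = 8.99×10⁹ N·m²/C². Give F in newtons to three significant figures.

On-axis field of dipole 1 at distance r: E = 2kp₁/r³. Force on dipole 2 is F = p₂·dE/dr (gradient along axis).
dE/dr = −6kp₁/r⁴, so |F| = 6kp₁p₂/r⁴ (attractive for aligned moments).
F = 6(8.99×10⁹)(3.84×10⁻¹²)(3.98×10⁻¹²)/(0.0501)⁴ = 1.309×10⁻⁷ N.

F ≈ 1.31×10⁻⁷ N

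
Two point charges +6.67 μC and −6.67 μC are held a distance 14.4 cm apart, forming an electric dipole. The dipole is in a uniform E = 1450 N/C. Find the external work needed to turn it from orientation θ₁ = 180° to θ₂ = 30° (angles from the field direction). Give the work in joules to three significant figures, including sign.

W ≈ -0.00260 J

Dipole moment p = qd = (6.67×10⁻⁶ C)(0.144 m) = 9.605×10⁻⁷ C·m.
W_ext = ΔU = U(θ₂) − U(θ₁) = −pE cosθ₂ − (−pE cosθ₁) = pE(cosθ₁ − cosθ₂).
W = (9.605×10⁻⁷)(1450)·(cos180° − cos30°) = (0.001393)·(-1.8660) = -0.002599 J.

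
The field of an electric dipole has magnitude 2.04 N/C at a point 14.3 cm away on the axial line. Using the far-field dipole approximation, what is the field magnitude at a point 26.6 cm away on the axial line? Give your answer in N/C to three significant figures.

E ≈ 0.317 N/C

Dipole fields scale as 1/r³ in the far field; the geometry is the same at both points.
E₂ = E₁ · (r₁/r₂)³ = 2.04 · (14.3/26.6)³.
(r₁/r₂)³ = (0.5376)³ = 0.1554.
E₂ ≈ 0.3170 N/C.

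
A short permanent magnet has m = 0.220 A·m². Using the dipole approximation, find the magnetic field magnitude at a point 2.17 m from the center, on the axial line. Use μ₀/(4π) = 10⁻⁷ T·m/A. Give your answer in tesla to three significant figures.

B ≈ 4.31×10⁻⁹ T

On axis B = (μ₀/4π)·2m/r³.
B = 2·(10⁻⁷)·(0.220) / (2.17)³ = 4.306×10⁻⁹ T.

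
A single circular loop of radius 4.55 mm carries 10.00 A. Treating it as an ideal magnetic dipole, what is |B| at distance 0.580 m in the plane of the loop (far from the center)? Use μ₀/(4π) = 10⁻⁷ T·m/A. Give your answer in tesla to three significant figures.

Magnetic moment m = IA = Iπa² = (10.0)·π·(0.00455)² = 6.504×10⁻⁴ A·m².
In the equatorial plane B = (μ₀/4π)·m/r³ (half the axial value).
B = (10⁻⁷)·(6.504×10⁻⁴) / (0.580)³ = 3.333×10⁻¹⁰ T.

B ≈ 3.33×10⁻¹⁰ T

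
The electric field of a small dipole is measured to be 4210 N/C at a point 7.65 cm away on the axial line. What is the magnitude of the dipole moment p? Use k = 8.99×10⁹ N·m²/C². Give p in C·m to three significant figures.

On axis E = 2kp/r³, so p = Er³/(2k).
p = (4210)·(0.0765)³ / (2·8.99×10⁹) = 1.048×10⁻¹⁰ C·m.

p ≈ 1.05×10⁻¹⁰ C·m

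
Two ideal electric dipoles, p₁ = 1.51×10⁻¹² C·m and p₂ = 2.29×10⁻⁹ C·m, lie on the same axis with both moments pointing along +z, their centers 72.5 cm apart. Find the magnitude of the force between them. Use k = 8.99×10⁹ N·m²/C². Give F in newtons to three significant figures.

On-axis field of dipole 1 at distance r: E = 2kp₁/r³. Force on dipole 2 is F = p₂·dE/dr (gradient along axis).
dE/dr = −6kp₁/r⁴, so |F| = 6kp₁p₂/r⁴ (attractive for aligned moments).
F = 6(8.99×10⁹)(1.51×10⁻¹²)(2.29×10⁻⁹)/(0.725)⁴ = 6.751×10⁻¹⁰ N.

F ≈ 6.75×10⁻¹⁰ N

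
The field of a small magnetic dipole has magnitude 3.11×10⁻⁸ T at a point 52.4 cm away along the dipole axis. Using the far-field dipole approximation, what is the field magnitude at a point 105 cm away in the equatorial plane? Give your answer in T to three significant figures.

B ≈ 1.93×10⁻⁹ T

Dipole fields scale as 1/r³ in the far field.
The axial field is twice the equatorial field at the same r, so the geometry factor is 1/2.
B₂ = B₁ · (1/2) · (r₁/r₂)³ = 3.11×10⁻⁸ · 0.5 · (52.4/105)³.
(r₁/r₂)³ = (0.499)³ = 0.1243.
B₂ ≈ 1.933×10⁻⁹ T.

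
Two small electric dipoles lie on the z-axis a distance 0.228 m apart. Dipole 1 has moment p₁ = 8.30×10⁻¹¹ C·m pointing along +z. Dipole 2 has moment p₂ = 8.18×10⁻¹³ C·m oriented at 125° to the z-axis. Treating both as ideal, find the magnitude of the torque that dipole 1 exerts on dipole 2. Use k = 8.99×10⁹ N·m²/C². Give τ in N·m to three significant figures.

τ ≈ 8.44×10⁻¹¹ N·m

The second dipole sits on the axis of the first, so the field there is axial: E₁ = 2kp₁/r³ along +z.
E₁ = 2(8.99×10⁹)(8.30×10⁻¹¹)/(0.228)³ = 125.9 N/C.
Torque on the second dipole: τ = p₂ E₁ sinθ.
τ = (8.18×10⁻¹³)(125.9)·sin125° = 8.437×10⁻¹¹ N·m.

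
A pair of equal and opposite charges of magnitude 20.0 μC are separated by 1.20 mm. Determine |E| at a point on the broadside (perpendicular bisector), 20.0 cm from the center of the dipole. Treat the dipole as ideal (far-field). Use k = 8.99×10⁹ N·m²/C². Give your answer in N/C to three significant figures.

E ≈ 2.70×10⁴ N/C

Dipole moment p = qd = (2.00×10⁻⁵ C)(0.00120 m) = 2.40×10⁻⁸ C·m.
On the perpendicular bisector E = kp/r³ (half the axial value at the same distance).
E = (8.99×10⁹)(2.40×10⁻⁸) / (0.200)³ = 2.697×10⁴ N/C.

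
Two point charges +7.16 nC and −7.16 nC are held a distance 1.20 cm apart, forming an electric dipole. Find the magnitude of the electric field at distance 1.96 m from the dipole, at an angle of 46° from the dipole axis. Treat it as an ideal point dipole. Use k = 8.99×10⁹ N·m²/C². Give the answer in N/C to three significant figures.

E ≈ 0.160 N/C

Dipole moment p = qd = (7.16×10⁻⁹ C)(0.0120 m) = 8.592×10⁻¹¹ C·m.
At angle θ the dipole field magnitude is E = (kp/r³)·√(1 + 3cos²θ).
kp/r³ = (8.99×10⁹)(8.592×10⁻¹¹) / (1.96)³ = 0.1026 N/C.
√(1 + 3cos²46°) = √(1 + 3·0.4826) = √2.4477 ≈ 1.5645.
E ≈ 0.1026 × 1.564 = 0.1605 N/C.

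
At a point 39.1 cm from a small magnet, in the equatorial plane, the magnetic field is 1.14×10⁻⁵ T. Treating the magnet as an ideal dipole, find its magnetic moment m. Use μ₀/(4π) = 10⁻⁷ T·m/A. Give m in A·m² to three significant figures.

m ≈ 6.81 A·m²

In the equatorial plane B = (μ₀/4π)·m/r³, so m = Br³·4π/(μ₀).
m = (1.14×10⁻⁵)·(0.391)³ / (10⁻⁷) = 6.815 A·m².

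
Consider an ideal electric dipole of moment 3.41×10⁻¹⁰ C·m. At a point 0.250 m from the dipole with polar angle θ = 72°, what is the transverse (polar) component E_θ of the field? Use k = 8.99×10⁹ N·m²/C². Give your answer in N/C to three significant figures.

For a dipole, E_θ = (kp sinθ)/r³.
kp/r³ = (8.99×10⁹)(3.41×10⁻¹⁰)/(0.250)³ = 196.2 N/C.
E_θ = 196.2·sin72° = 186.6 N/C.

E_θ ≈ 187 N/C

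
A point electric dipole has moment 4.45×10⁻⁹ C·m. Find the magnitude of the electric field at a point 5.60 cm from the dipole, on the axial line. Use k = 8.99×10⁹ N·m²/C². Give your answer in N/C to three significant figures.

E ≈ 4.56×10⁵ N/C

On the dipole axis E = 2kp/r³.
E = 2·(8.99×10⁹)(4.45×10⁻⁹) / (0.0560)³ = 4.556×10⁵ N/C.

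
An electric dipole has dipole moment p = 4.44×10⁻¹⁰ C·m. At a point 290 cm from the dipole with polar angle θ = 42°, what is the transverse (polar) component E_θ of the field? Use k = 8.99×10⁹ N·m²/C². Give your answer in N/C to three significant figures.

For a dipole, E_θ = (kp sinθ)/r³.
kp/r³ = (8.99×10⁹)(4.44×10⁻¹⁰)/(2.90)³ = 0.1637 N/C.
E_θ = 0.1637·sin42° = 0.1095 N/C.

E_θ ≈ 0.110 N/C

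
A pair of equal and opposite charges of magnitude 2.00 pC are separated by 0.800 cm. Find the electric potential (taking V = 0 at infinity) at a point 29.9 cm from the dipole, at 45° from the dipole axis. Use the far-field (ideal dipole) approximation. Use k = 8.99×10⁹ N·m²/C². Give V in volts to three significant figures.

Dipole moment p = qd = (2.00×10⁻¹² C)(0.00800 m) = 1.60×10⁻¹⁴ C·m.
The dipole potential is V = kp cosθ / r².
V = (8.99×10⁹)(1.60×10⁻¹⁴)·cos45° / (0.299)² = 0.001138 V.

V ≈ 0.00114 V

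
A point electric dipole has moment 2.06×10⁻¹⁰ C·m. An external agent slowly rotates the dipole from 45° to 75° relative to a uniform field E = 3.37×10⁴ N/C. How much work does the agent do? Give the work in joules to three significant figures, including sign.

W ≈ 3.11×10⁻⁶ J

W_ext = ΔU = U(θ₂) − U(θ₁) = −pE cosθ₂ − (−pE cosθ₁) = pE(cosθ₁ − cosθ₂).
W = (2.06×10⁻¹⁰)(3.37×10⁴)·(cos45° − cos75°) = (6.942×10⁻⁶)·(+0.4483) = 3.112×10⁻⁶ J.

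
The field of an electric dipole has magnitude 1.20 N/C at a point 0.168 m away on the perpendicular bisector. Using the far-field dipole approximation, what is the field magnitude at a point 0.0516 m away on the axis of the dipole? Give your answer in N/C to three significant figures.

E ≈ 82.8 N/C

Dipole fields scale as 1/r³ in the far field.
The axial field is twice the equatorial field at the same r, so the geometry factor is 2/1.
E₂ = E₁ · (2/1) · (r₁/r₂)³ = 1.20 · 2 · (0.168/0.0516)³.
(r₁/r₂)³ = (3.256)³ = 34.51.
E₂ ≈ 82.83 N/C.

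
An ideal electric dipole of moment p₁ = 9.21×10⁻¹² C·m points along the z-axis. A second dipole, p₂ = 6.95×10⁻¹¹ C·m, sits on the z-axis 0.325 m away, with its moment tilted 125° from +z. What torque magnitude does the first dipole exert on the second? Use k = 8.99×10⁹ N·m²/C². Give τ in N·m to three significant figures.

The second dipole sits on the axis of the first, so the field there is axial: E₁ = 2kp₁/r³ along +z.
E₁ = 2(8.99×10⁹)(9.21×10⁻¹²)/(0.325)³ = 4.824 N/C.
Torque on the second dipole: τ = p₂ E₁ sinθ.
τ = (6.95×10⁻¹¹)(4.824)·sin125° = 2.746×10⁻¹⁰ N·m.

τ ≈ 2.75×10⁻¹⁰ N·m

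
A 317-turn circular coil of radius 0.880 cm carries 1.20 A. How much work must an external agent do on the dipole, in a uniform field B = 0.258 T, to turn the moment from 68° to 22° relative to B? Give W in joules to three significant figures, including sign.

W ≈ -0.0132 J

m = NIA = NIπa² = 317·(1.20)·π·(0.00880)² = 0.09255 A·m².
W_ext = ΔU = −mB cosθ₂ + mB cosθ₁ = mB(cosθ₁ − cosθ₂).
W = (0.09255)(0.258)·(cos68° − cos22°) = (0.02388)·(-0.5526) = -0.01319 J.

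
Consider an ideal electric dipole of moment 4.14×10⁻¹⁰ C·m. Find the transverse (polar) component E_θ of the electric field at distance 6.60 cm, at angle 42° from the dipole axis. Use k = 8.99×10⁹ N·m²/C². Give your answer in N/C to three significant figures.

E_θ ≈ 8660 N/C

For a dipole, E_θ = (kp sinθ)/r³.
kp/r³ = (8.99×10⁹)(4.14×10⁻¹⁰)/(0.0660)³ = 1.295×10⁴ N/C.
E_θ = 1.295×10⁴·sin42° = 8662 N/C.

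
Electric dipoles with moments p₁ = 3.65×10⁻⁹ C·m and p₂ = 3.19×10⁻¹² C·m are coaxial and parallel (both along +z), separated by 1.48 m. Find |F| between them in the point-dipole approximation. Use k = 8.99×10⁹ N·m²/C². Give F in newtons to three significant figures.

On-axis field of dipole 1 at distance r: E = 2kp₁/r³. Force on dipole 2 is F = p₂·dE/dr (gradient along axis).
dE/dr = −6kp₁/r⁴, so |F| = 6kp₁p₂/r⁴ (attractive for aligned moments).
F = 6(8.99×10⁹)(3.65×10⁻⁹)(3.19×10⁻¹²)/(1.48)⁴ = 1.309×10⁻¹⁰ N.

F ≈ 1.31×10⁻¹⁰ N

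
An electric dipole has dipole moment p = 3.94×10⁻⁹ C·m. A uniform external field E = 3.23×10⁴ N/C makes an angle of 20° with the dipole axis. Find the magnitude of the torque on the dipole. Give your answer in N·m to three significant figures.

Torque on an electric dipole: τ = pE sinθ.
τ = (3.94×10⁻⁹)(3.23×10⁴)·sin20° = 4.353×10⁻⁵ N·m.

τ ≈ 4.35×10⁻⁵ N·m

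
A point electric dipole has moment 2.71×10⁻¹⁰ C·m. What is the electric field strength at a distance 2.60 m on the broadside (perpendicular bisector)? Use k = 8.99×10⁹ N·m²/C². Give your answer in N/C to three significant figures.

In the equatorial plane E = kp/r³.
E = (8.99×10⁹)(2.71×10⁻¹⁰) / (2.60)³ = 0.1386 N/C.

E ≈ 0.139 N/C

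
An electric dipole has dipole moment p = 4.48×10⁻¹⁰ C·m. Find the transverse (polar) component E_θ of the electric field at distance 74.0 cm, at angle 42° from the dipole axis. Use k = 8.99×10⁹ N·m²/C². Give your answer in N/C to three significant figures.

E_θ ≈ 6.65 N/C

For a dipole, E_θ = (kp sinθ)/r³.
kp/r³ = (8.99×10⁹)(4.48×10⁻¹⁰)/(0.740)³ = 9.939 N/C.
E_θ = 9.939·sin42° = 6.650 N/C.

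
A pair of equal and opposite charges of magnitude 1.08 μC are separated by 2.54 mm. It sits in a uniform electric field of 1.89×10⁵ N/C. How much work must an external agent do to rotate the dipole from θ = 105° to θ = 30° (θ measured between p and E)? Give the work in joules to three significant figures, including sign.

W ≈ -5.83×10⁻⁴ J

Dipole moment p = qd = (1.08×10⁻⁶ C)(0.00254 m) = 2.743×10⁻⁹ C·m.
W_ext = ΔU = U(θ₂) − U(θ₁) = −pE cosθ₂ − (−pE cosθ₁) = pE(cosθ₁ − cosθ₂).
W = (2.743×10⁻⁹)(1.89×10⁵)·(cos105° − cos30°) = (5.184×10⁻⁴)·(-1.1248) = -5.831×10⁻⁴ J.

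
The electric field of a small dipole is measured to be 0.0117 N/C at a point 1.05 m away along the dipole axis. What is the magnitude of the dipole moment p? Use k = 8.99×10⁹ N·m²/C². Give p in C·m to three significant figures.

On axis E = 2kp/r³, so p = Er³/(2k).
p = (0.0117)·(1.05)³ / (2·8.99×10⁹) = 7.533×10⁻¹³ C·m.

p ≈ 7.53×10⁻¹³ C·m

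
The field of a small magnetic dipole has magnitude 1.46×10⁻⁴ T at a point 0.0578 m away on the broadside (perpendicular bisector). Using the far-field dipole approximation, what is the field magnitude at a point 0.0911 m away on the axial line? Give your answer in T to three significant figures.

B ≈ 7.46×10⁻⁵ T

Dipole fields scale as 1/r³ in the far field.
The axial field is twice the equatorial field at the same r, so the geometry factor is 2/1.
B₂ = B₁ · (2/1) · (r₁/r₂)³ = 1.46×10⁻⁴ · 2 · (0.0578/0.0911)³.
(r₁/r₂)³ = (0.6345)³ = 0.2554.
B₂ ≈ 7.458×10⁻⁵ T.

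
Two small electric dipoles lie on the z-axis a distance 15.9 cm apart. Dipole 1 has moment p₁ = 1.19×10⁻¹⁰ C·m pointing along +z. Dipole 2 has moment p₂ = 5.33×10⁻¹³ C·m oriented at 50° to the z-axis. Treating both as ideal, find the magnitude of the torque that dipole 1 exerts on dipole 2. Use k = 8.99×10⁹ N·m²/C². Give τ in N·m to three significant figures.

τ ≈ 2.17×10⁻¹⁰ N·m

The second dipole sits on the axis of the first, so the field there is axial: E₁ = 2kp₁/r³ along +z.
E₁ = 2(8.99×10⁹)(1.19×10⁻¹⁰)/(0.159)³ = 532.3 N/C.
Torque on the second dipole: τ = p₂ E₁ sinθ.
τ = (5.33×10⁻¹³)(532.3)·sin50° = 2.173×10⁻¹⁰ N·m.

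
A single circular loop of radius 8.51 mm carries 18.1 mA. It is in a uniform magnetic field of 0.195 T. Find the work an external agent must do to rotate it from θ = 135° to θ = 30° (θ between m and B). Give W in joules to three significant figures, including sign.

Magnetic moment m = IA = Iπa² = (0.0181)·π·(0.00851)² = 4.118×10⁻⁶ A·m².
W_ext = ΔU = −mB cosθ₂ + mB cosθ₁ = mB(cosθ₁ − cosθ₂).
W = (4.118×10⁻⁶)(0.195)·(cos135° − cos30°) = (8.030×10⁻⁷)·(-1.5731) = -1.263×10⁻⁶ J.

W ≈ -1.26×10⁻⁶ J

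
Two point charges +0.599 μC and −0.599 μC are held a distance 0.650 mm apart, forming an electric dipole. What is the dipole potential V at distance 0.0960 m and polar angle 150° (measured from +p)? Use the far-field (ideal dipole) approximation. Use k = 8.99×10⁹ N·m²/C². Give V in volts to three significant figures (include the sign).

Dipole moment p = qd = (5.99×10⁻⁷ C)(6.50×10⁻⁴ m) = 3.894×10⁻¹⁰ C·m.
The dipole potential is V = kp cosθ / r².
V = (8.99×10⁹)(3.894×10⁻¹⁰)·cos150° / (0.0960)² = -329.0 V.

V ≈ -329 V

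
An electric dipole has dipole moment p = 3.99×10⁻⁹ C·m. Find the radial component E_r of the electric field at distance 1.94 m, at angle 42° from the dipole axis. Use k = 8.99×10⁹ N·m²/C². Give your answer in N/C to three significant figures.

E_r ≈ 7.30 N/C

For a dipole, E_r = (2kp cosθ)/r³.
kp/r³ = (8.99×10⁹)(3.99×10⁻⁹)/(1.94)³ = 4.913 N/C.
E_r = 2·4.913·cos42° = 7.302 N/C.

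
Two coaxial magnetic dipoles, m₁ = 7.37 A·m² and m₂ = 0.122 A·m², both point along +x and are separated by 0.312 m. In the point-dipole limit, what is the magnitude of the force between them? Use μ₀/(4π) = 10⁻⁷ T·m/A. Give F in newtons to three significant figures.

F ≈ 5.69×10⁻⁵ N

On-axis B of dipole 1: B = (μ₀/4π)·2m₁/r³. Force on dipole 2: F = m₂·dB/dr.
dB/dr = −(μ₀/4π)·6m₁/r⁴, so |F| = (μ₀/4π)·6m₁m₂/r⁴.
F = 6(10⁻⁷)(7.37)(0.122)/(0.312)⁴ = 5.693×10⁻⁵ N.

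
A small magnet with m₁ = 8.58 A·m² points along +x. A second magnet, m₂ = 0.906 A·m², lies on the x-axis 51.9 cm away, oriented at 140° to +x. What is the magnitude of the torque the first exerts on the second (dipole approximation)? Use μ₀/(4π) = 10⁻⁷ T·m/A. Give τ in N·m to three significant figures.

Dipole B is on the axis of dipole A, so B₁ there is axial: B₁ = (μ₀/4π)·2m₁/r³ along +x.
B₁ = 2(10⁻⁷)(8.58)/(0.519)³ = 1.227×10⁻⁵ T.
τ = m₂ B₁ sinθ.
τ = (0.906)(1.227×10⁻⁵)·sin140° = 7.148×10⁻⁶ N·m.

τ ≈ 7.15×10⁻⁶ N·m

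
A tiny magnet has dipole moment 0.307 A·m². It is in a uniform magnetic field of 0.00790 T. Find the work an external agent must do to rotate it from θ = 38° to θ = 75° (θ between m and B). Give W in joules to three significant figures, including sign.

W_ext = ΔU = −mB cosθ₂ + mB cosθ₁ = mB(cosθ₁ − cosθ₂).
W = (0.307)(0.00790)·(cos38° − cos75°) = (0.002425)·(+0.5292) = 0.001283 J.

W ≈ 0.00128 J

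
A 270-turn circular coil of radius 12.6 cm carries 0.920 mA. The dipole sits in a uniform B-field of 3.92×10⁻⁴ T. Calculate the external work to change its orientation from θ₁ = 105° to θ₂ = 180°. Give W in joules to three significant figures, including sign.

W ≈ 3.60×10⁻⁶ J

m = NIA = NIπa² = 270·(9.20×10⁻⁴)·π·(0.126)² = 0.01239 A·m².
W_ext = ΔU = −mB cosθ₂ + mB cosθ₁ = mB(cosθ₁ − cosθ₂).
W = (0.01239)(3.92×10⁻⁴)·(cos105° − cos180°) = (4.857×10⁻⁶)·(+0.7412) = 3.600×10⁻⁶ J.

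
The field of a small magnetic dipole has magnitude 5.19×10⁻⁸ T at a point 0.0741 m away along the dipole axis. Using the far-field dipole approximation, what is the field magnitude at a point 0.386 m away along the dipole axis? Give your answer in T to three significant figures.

Dipole fields scale as 1/r³ in the far field; the geometry is the same at both points.
B₂ = B₁ · (r₁/r₂)³ = 5.19×10⁻⁸ · (0.0741/0.386)³.
(r₁/r₂)³ = (0.192)³ = 0.007074.
B₂ ≈ 3.672×10⁻¹⁰ T.

B ≈ 3.67×10⁻¹⁰ T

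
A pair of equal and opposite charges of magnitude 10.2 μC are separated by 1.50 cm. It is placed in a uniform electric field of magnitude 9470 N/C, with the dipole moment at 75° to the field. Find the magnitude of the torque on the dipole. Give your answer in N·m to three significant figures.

Dipole moment p = qd = (1.02×10⁻⁵ C)(0.0150 m) = 1.53×10⁻⁷ C·m.
Torque on an electric dipole: τ = pE sinθ.
τ = (1.53×10⁻⁷)(9470)·sin75° = 0.001400 N·m.

τ ≈ 0.00140 N·m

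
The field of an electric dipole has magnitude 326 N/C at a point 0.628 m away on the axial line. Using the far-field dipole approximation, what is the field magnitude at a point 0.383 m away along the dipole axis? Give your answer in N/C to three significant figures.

Dipole fields scale as 1/r³ in the far field; the geometry is the same at both points.
E₂ = E₁ · (r₁/r₂)³ = 326 · (0.628/0.383)³.
(r₁/r₂)³ = (1.64)³ = 4.408.
E₂ ≈ 1437 N/C.

E ≈ 1440 N/C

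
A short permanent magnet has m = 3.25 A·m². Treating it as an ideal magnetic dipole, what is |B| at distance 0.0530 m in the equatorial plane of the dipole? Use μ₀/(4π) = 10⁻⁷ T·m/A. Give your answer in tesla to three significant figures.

B ≈ 0.00218 T

In the equatorial plane B = (μ₀/4π)·m/r³ (half the axial value).
B = (10⁻⁷)·(3.25) / (0.0530)³ = 0.002183 T.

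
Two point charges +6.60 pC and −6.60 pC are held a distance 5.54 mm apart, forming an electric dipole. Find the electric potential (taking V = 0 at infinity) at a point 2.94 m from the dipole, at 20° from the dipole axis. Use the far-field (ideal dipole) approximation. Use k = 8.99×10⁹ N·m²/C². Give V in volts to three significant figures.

Dipole moment p = qd = (6.60×10⁻¹² C)(0.00554 m) = 3.656×10⁻¹⁴ C·m.
The dipole potential is V = kp cosθ / r².
V = (8.99×10⁹)(3.656×10⁻¹⁴)·cos20° / (2.94)² = 3.573×10⁻⁵ V.

V ≈ 3.57×10⁻⁵ V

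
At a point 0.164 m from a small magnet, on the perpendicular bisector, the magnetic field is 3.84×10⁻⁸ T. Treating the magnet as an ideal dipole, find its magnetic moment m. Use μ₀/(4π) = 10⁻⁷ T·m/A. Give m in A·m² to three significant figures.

In the equatorial plane B = (μ₀/4π)·m/r³, so m = Br³·4π/(μ₀).
m = (3.84×10⁻⁸)·(0.164)³ / (10⁻⁷) = 0.001694 A·m².

m ≈ 0.00169 A·m²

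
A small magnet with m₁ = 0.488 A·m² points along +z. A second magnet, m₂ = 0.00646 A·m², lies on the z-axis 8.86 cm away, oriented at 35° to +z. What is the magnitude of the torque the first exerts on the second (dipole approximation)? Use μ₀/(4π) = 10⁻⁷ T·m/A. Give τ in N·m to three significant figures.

τ ≈ 5.20×10⁻⁷ N·m

Dipole B is on the axis of dipole A, so B₁ there is axial: B₁ = (μ₀/4π)·2m₁/r³ along +z.
B₁ = 2(10⁻⁷)(0.488)/(0.0886)³ = 1.403×10⁻⁴ T.
τ = m₂ B₁ sinθ.
τ = (0.00646)(1.403×10⁻⁴)·sin35° = 5.200×10⁻⁷ N·m.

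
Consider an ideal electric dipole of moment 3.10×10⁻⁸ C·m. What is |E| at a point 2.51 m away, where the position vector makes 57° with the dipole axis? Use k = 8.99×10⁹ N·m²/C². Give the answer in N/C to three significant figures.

E ≈ 24.2 N/C

At angle θ the dipole field magnitude is E = (kp/r³)·√(1 + 3cos²θ).
kp/r³ = (8.99×10⁹)(3.10×10⁻⁸) / (2.51)³ = 17.62 N/C.
√(1 + 3cos²57°) = √(1 + 3·0.2966) = √1.8899 ≈ 1.3747.
E ≈ 17.62 × 1.375 = 24.23 N/C.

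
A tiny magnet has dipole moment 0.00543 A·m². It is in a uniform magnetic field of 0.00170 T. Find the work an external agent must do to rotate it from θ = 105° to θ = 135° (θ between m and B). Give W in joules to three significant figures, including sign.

W_ext = ΔU = −mB cosθ₂ + mB cosθ₁ = mB(cosθ₁ − cosθ₂).
W = (0.00543)(0.00170)·(cos105° − cos135°) = (9.231×10⁻⁶)·(+0.4483) = 4.138×10⁻⁶ J.

W ≈ 4.14×10⁻⁶ J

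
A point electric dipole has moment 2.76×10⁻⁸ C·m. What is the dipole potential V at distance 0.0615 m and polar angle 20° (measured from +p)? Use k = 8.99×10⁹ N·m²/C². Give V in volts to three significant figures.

V ≈ 6.16×10⁴ V

The dipole potential is V = kp cosθ / r².
V = (8.99×10⁹)(2.76×10⁻⁸)·cos20° / (0.0615)² = 6.165×10⁴ V.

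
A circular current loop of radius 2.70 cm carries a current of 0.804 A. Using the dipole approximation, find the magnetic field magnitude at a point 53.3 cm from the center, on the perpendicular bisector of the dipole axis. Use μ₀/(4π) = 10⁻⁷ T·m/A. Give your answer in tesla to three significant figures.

B ≈ 1.22×10⁻⁹ T

Magnetic moment m = IA = Iπa² = (0.804)·π·(0.0270)² = 0.001841 A·m².
In the equatorial plane B = (μ₀/4π)·m/r³ (half the axial value).
B = (10⁻⁷)·(0.001841) / (0.533)³ = 1.216×10⁻⁹ T.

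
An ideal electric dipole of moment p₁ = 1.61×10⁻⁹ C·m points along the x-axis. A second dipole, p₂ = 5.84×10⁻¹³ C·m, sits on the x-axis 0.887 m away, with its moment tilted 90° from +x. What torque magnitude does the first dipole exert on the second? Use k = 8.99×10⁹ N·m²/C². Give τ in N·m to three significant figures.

The second dipole sits on the axis of the first, so the field there is axial: E₁ = 2kp₁/r³ along +x.
E₁ = 2(8.99×10⁹)(1.61×10⁻⁹)/(0.887)³ = 41.48 N/C.
Torque on the second dipole: τ = p₂ E₁ sinθ.
τ = (5.84×10⁻¹³)(41.48)·sin90° = 2.422×10⁻¹¹ N·m.

τ ≈ 2.42×10⁻¹¹ N·m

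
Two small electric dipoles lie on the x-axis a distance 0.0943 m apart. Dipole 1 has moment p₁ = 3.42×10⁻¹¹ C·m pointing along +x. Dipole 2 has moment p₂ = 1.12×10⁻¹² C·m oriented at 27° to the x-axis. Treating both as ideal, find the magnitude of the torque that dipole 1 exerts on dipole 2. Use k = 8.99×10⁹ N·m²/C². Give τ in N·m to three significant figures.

τ ≈ 3.73×10⁻¹⁰ N·m

The second dipole sits on the axis of the first, so the field there is axial: E₁ = 2kp₁/r³ along +x.
E₁ = 2(8.99×10⁹)(3.42×10⁻¹¹)/(0.0943)³ = 733.3 N/C.
Torque on the second dipole: τ = p₂ E₁ sinθ.
τ = (1.12×10⁻¹²)(733.3)·sin27° = 3.729×10⁻¹⁰ N·m.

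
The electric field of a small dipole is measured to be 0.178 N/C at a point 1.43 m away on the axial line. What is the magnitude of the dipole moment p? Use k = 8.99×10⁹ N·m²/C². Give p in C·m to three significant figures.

On axis E = 2kp/r³, so p = Er³/(2k).
p = (0.178)·(1.43)³ / (2·8.99×10⁹) = 2.895×10⁻¹¹ C·m.

p ≈ 2.89×10⁻¹¹ C·m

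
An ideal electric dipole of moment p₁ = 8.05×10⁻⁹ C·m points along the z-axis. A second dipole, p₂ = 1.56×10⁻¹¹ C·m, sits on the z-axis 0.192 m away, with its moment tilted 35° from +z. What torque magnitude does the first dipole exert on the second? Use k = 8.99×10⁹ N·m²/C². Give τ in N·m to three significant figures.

τ ≈ 1.83×10⁻⁷ N·m

The second dipole sits on the axis of the first, so the field there is axial: E₁ = 2kp₁/r³ along +z.
E₁ = 2(8.99×10⁹)(8.05×10⁻⁹)/(0.192)³ = 2.045×10⁴ N/C.
Torque on the second dipole: τ = p₂ E₁ sinθ.
τ = (1.56×10⁻¹¹)(2.045×10⁴)·sin35° = 1.830×10⁻⁷ N·m.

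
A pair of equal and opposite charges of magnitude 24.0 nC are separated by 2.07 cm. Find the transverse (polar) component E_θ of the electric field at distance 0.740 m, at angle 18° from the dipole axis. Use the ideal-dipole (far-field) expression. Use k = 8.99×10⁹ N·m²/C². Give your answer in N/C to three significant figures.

E_θ ≈ 3.41 N/C

Dipole moment p = qd = (2.40×10⁻⁸ C)(0.0207 m) = 4.968×10⁻¹⁰ C·m.
For a dipole, E_θ = (kp sinθ)/r³.
kp/r³ = (8.99×10⁹)(4.968×10⁻¹⁰)/(0.740)³ = 11.02 N/C.
E_θ = 11.02·sin18° = 3.406 N/C.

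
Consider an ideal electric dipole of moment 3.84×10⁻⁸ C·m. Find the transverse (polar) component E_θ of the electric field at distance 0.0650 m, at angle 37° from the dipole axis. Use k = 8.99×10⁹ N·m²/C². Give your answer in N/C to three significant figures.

For a dipole, E_θ = (kp sinθ)/r³.
kp/r³ = (8.99×10⁹)(3.84×10⁻⁸)/(0.0650)³ = 1.257×10⁶ N/C.
E_θ = 1.257×10⁶·sin37° = 7.565×10⁵ N/C.

E_θ ≈ 7.57×10⁵ N/C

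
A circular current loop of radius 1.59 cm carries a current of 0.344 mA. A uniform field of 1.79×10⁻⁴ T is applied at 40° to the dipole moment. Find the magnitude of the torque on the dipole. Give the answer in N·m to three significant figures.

τ ≈ 3.14×10⁻¹¹ N·m

Magnetic moment m = IA = Iπa² = (3.44×10⁻⁴)·π·(0.0159)² = 2.732×10⁻⁷ A·m².
Torque on a magnetic dipole: τ = mB sinθ.
τ = (2.732×10⁻⁷)(1.79×10⁻⁴)·sin40° = 3.143×10⁻¹¹ N·m.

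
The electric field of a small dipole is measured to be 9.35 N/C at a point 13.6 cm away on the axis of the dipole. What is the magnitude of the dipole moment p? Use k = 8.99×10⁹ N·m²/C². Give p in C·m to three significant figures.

p ≈ 1.31×10⁻¹² C·m

On axis E = 2kp/r³, so p = Er³/(2k).
p = (9.35)·(0.136)³ / (2·8.99×10⁹) = 1.308×10⁻¹² C·m.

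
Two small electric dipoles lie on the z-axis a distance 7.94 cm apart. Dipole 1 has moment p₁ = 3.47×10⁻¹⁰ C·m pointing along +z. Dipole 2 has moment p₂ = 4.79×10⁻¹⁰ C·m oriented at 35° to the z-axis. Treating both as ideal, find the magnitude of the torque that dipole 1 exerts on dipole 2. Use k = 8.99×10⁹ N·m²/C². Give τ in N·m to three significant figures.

τ ≈ 3.42×10⁻⁶ N·m

The second dipole sits on the axis of the first, so the field there is axial: E₁ = 2kp₁/r³ along +z.
E₁ = 2(8.99×10⁹)(3.47×10⁻¹⁰)/(0.0794)³ = 1.246×10⁴ N/C.
Torque on the second dipole: τ = p₂ E₁ sinθ.
τ = (4.79×10⁻¹⁰)(1.246×10⁴)·sin35° = 3.424×10⁻⁶ N·m.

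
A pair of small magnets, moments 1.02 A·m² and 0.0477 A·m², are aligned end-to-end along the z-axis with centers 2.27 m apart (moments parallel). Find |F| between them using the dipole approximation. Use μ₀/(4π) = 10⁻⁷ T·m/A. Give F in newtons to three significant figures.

On-axis B of dipole 1: B = (μ₀/4π)·2m₁/r³. Force on dipole 2: F = m₂·dB/dr.
dB/dr = −(μ₀/4π)·6m₁/r⁴, so |F| = (μ₀/4π)·6m₁m₂/r⁴.
F = 6(10⁻⁷)(1.02)(0.0477)/(2.27)⁴ = 1.099×10⁻⁹ N.

F ≈ 1.10×10⁻⁹ N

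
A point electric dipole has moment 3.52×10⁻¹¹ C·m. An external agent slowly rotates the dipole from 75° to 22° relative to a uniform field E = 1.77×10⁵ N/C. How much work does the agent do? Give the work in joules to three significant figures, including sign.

W_ext = ΔU = U(θ₂) − U(θ₁) = −pE cosθ₂ − (−pE cosθ₁) = pE(cosθ₁ − cosθ₂).
W = (3.52×10⁻¹¹)(1.77×10⁵)·(cos75° − cos22°) = (6.230×10⁻⁶)·(-0.6684) = -4.164×10⁻⁶ J.

W ≈ -4.16×10⁻⁶ J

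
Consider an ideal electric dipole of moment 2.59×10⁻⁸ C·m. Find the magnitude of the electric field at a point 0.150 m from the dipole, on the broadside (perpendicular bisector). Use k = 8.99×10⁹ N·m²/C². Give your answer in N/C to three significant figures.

E ≈ 6.90×10⁴ N/C

On the perpendicular bisector E = kp/r³ (half the axial value at the same distance).
E = (8.99×10⁹)(2.59×10⁻⁸) / (0.150)³ = 6.899×10⁴ N/C.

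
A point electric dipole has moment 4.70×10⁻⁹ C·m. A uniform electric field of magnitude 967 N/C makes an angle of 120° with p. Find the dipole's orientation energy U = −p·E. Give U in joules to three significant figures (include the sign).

U ≈ 2.27×10⁻⁶ J

U = −p·E = −pE cosθ.
U = −(4.70×10⁻⁹)(967)·cos120° = 2.272×10⁻⁶ J.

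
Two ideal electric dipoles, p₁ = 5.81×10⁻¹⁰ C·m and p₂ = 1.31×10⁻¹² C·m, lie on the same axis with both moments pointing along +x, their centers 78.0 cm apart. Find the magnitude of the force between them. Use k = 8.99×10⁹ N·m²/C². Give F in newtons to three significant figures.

On-axis field of dipole 1 at distance r: E = 2kp₁/r³. Force on dipole 2 is F = p₂·dE/dr (gradient along axis).
dE/dr = −6kp₁/r⁴, so |F| = 6kp₁p₂/r⁴ (attractive for aligned moments).
F = 6(8.99×10⁹)(5.81×10⁻¹⁰)(1.31×10⁻¹²)/(0.780)⁴ = 1.109×10⁻¹⁰ N.

F ≈ 1.11×10⁻¹⁰ N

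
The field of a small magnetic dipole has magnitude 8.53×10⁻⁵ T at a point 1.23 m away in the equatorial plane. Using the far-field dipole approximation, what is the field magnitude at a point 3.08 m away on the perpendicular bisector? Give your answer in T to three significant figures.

B ≈ 5.43×10⁻⁶ T

Dipole fields scale as 1/r³ in the far field; the geometry is the same at both points.
B₂ = B₁ · (r₁/r₂)³ = 8.53×10⁻⁵ · (1.23/3.08)³.
(r₁/r₂)³ = (0.3994)³ = 0.06369.
B₂ ≈ 5.433×10⁻⁶ T.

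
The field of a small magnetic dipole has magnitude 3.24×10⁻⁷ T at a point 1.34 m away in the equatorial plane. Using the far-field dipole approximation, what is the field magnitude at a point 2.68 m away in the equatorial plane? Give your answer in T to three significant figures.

B ≈ 4.05×10⁻⁸ T

Dipole fields scale as 1/r³ in the far field; the geometry is the same at both points.
B₂ = B₁ · (r₁/r₂)³ = 3.24×10⁻⁷ · (1.34/2.68)³.
(r₁/r₂)³ = (0.5)³ = 0.125.
B₂ ≈ 4.050×10⁻⁸ T.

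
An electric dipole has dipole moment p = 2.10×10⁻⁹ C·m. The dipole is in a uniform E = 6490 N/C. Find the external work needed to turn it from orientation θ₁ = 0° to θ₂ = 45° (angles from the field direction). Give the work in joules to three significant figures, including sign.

W ≈ 3.99×10⁻⁶ J

W_ext = ΔU = U(θ₂) − U(θ₁) = −pE cosθ₂ − (−pE cosθ₁) = pE(cosθ₁ − cosθ₂).
W = (2.10×10⁻⁹)(6490)·(cos0° − cos45°) = (1.363×10⁻⁵)·(+0.2929) = 3.992×10⁻⁶ J.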